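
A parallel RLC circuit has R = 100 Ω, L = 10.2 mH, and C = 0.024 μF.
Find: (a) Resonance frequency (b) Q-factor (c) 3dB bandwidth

Step 1 — Resonance: ω₀ = 1/√(LC) = 1/√(0.0102·2.4e-08) = 6.391e+04 rad/s.
Step 2 — f₀ = ω₀/(2π) = 1.017e+04 Hz.
Step 3 — Parallel Q: Q = R/(ω₀L) = 100/(6.391e+04·0.0102) = 0.1534.
Step 4 — Bandwidth: Δω = ω₀/Q = 4.167e+05 rad/s; BW = Δω/(2π) = 6.631e+04 Hz.

(a) f₀ = 1.017e+04 Hz  (b) Q = 0.1534  (c) BW = 6.631e+04 Hz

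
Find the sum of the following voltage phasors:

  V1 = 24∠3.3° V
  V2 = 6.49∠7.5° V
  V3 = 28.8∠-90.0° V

Step 1 — Convert each phasor to rectangular form:
  V1 = 24·(cos(3.3°) + j·sin(3.3°)) = 23.96 + j1.382 V
  V2 = 6.49·(cos(7.5°) + j·sin(7.5°)) = 6.434 + j0.8471 V
  V3 = 28.8·(cos(-90.0°) + j·sin(-90.0°)) = 0 - j28.8 V
Step 2 — Sum components: V_total = 30.39 - j26.57 V.
Step 3 — Convert to polar: |V_total| = 40.37 V, ∠V_total = -41.2°.

V_total = 40.37∠-41.2° V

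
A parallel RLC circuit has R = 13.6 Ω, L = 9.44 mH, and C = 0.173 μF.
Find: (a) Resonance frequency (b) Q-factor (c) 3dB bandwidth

Step 1 — Resonance: ω₀ = 1/√(LC) = 1/√(0.00944·1.73e-07) = 2.475e+04 rad/s.
Step 2 — f₀ = ω₀/(2π) = 3938 Hz.
Step 3 — Parallel Q: Q = R/(ω₀L) = 13.6/(2.475e+04·0.00944) = 0.05822.
Step 4 — Bandwidth: Δω = ω₀/Q = 4.25e+05 rad/s; BW = Δω/(2π) = 6.764e+04 Hz.

(a) f₀ = 3938 Hz  (b) Q = 0.05822  (c) BW = 6.764e+04 Hz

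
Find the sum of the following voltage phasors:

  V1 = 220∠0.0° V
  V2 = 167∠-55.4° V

Step 1 — Convert each phasor to rectangular form:
  V1 = 220·(cos(0.0°) + j·sin(0.0°)) = 220 V
  V2 = 167·(cos(-55.4°) + j·sin(-55.4°)) = 94.83 - j137.5 V
Step 2 — Sum components: V_total = 314.8 - j137.5 V.
Step 3 — Convert to polar: |V_total| = 343.5 V, ∠V_total = -23.6°.

V_total = 343.5∠-23.6° V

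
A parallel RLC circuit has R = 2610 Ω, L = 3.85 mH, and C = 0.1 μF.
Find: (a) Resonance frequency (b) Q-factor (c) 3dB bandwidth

Step 1 — Resonance: ω₀ = 1/√(LC) = 1/√(0.00385·1e-07) = 5.096e+04 rad/s.
Step 2 — f₀ = ω₀/(2π) = 8111 Hz.
Step 3 — Parallel Q: Q = R/(ω₀L) = 2610/(5.096e+04·0.00385) = 13.3.
Step 4 — Bandwidth: Δω = ω₀/Q = 3831 rad/s; BW = Δω/(2π) = 609.8 Hz.

(a) f₀ = 8111 Hz  (b) Q = 13.3  (c) BW = 609.8 Hz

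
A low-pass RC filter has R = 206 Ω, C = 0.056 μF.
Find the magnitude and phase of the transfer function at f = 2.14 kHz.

Step 1 — Angular frequency: ω = 2π·2140 = 1.345e+04 rad/s.
Step 2 — Transfer function: H(jω) = 1/(1 + jωRC).
Step 3 — Denominator: 1 + jωRC = 1 + j·1.345e+04·206·5.6e-08 = 1 + j0.1551.
Step 4 — H = 0.9765 - j0.1515.
Step 5 — Magnitude: |H| = 0.9882 (-0.1 dB); phase: φ = -8.8°.

|H| = 0.9882 (-0.1 dB), φ = -8.8°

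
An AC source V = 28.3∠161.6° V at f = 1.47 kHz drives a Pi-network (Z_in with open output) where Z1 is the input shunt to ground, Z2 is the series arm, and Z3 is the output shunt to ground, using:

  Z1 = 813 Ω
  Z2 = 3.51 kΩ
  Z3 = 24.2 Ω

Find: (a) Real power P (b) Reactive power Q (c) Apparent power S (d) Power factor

Step 1 — Angular frequency: ω = 2π·f = 2π·1470 = 9236 rad/s.
Step 2 — Component impedances:
  Z1: Z = R = 813 Ω
  Z2: Z = R = 3510 Ω
  Z3: Z = R = 24.2 Ω
Step 3 — With open output, the series arm Z2 and the output shunt Z3 appear in series to ground: Z2 + Z3 = 3534 Ω.
Step 4 — Parallel with input shunt Z1: Z_in = Z1 || (Z2 + Z3) = 661 Ω = 661∠0.0° Ω.
Step 5 — Source phasor: V = 28.3∠161.6° V = -26.85 + j8.933 V.
Step 6 — Current: I = V / Z = -0.04063 + j0.01352 A = 0.04282∠161.6° A.
Step 7 — Complex power: S = V·I* = 1.212 VA.
Step 8 — Real power: P = Re(S) = 1.212 W.
Step 9 — Reactive power: Q = Im(S) = 0 VAR.
Step 10 — Apparent power: |S| = 1.212 VA.
Step 11 — Power factor: PF = P/|S| = 1 (unity).

(a) P = 1.212 W  (b) Q = 0 VAR  (c) S = 1.212 VA  (d) PF = 1 (unity)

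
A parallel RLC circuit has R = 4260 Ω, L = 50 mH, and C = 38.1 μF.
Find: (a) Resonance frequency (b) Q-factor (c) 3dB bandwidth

Step 1 — Resonance: ω₀ = 1/√(LC) = 1/√(0.05·3.81e-05) = 724.5 rad/s.
Step 2 — f₀ = ω₀/(2π) = 115.3 Hz.
Step 3 — Parallel Q: Q = R/(ω₀L) = 4260/(724.5·0.05) = 117.6.
Step 4 — Bandwidth: Δω = ω₀/Q = 6.161 rad/s; BW = Δω/(2π) = 0.9806 Hz.

(a) f₀ = 115.3 Hz  (b) Q = 117.6  (c) BW = 0.9806 Hz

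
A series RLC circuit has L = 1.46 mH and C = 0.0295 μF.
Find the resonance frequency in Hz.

Step 1 — Resonance condition Im(Z)=0 gives ω₀ = 1/√(LC).
Step 2 — ω₀ = 1/√(0.00146·2.95e-08) = 1.524e+05 rad/s.
Step 3 — f₀ = ω₀/(2π) = 2.425e+04 Hz.

f₀ = 2.425e+04 Hz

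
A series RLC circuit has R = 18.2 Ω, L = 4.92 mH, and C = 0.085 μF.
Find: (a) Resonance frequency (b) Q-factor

Step 1 — Resonance condition Im(Z)=0 gives ω₀ = 1/√(LC).
Step 2 — ω₀ = 1/√(0.00492·8.5e-08) = 4.89e+04 rad/s.
Step 3 — f₀ = ω₀/(2π) = 7783 Hz.
Step 4 — Series Q: Q = ω₀L/R = 4.89e+04·0.00492/18.2 = 13.22.

(a) f₀ = 7783 Hz  (b) Q = 13.22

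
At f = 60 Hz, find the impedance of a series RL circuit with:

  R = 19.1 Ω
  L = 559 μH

Step 1 — Angular frequency: ω = 2π·f = 2π·60 = 377 rad/s.
Step 2 — Component impedances:
  R: Z = R = 19.1 Ω
  L: Z = jωL = j·377·0.000559 = 0 + j0.2107 Ω
Step 3 — Series combination: Z_total = R + L = 19.1 + j0.2107 Ω = 19.1∠0.6° Ω.

Z = 19.1 + j0.2107 Ω = 19.1∠0.6° Ω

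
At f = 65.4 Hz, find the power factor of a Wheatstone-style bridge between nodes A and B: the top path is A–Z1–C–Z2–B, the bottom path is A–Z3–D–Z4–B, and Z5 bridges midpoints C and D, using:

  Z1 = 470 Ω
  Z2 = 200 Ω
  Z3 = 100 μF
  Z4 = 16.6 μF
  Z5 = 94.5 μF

Step 1 — Angular frequency: ω = 2π·f = 2π·65.4 = 410.9 rad/s.
Step 2 — Component impedances:
  Z1: Z = R = 470 Ω
  Z2: Z = R = 200 Ω
  Z3: Z = 1/(jωC) = -j/(ω·C) = 0 - j24.34 Ω
  Z4: Z = 1/(jωC) = -j/(ω·C) = 0 - j146.6 Ω
  Z5: Z = 1/(jωC) = -j/(ω·C) = 0 - j25.75 Ω
Step 3 — Bridge requires nodal analysis (the Z5 bridge couples midpoints C and D, so the two paths cannot be reduced to a simple series/parallel combination). Setting node B to ground and injecting 1 A at node A, the 3-node admittance system at A, C, D solves to V_A = Z_AB = 63.95 - j119.1 Ω = 135.2∠-61.8° Ω.
Step 4 — Power factor: PF = cos(φ) = Re(Z)/|Z| = 63.953/135.19 = 0.4731.
Step 5 — Type: Im(Z) = -119.1 ⇒ leading (phase φ = -61.8°).

PF = 0.4731 (leading, φ = -61.8°)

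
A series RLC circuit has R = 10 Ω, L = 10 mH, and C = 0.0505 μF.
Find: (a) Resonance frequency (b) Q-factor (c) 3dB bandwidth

Step 1 — Resonance condition Im(Z)=0 gives ω₀ = 1/√(LC).
Step 2 — ω₀ = 1/√(0.01·5.05e-08) = 4.45e+04 rad/s.
Step 3 — f₀ = ω₀/(2π) = 7082 Hz.
Step 4 — Series Q: Q = ω₀L/R = 4.45e+04·0.01/10 = 44.5.
Step 5 — 3dB bandwidth: Δω = ω₀/Q = 1000 rad/s; BW = Δω/(2π) = 159.2 Hz.

(a) f₀ = 7082 Hz  (b) Q = 44.5  (c) BW = 159.2 Hz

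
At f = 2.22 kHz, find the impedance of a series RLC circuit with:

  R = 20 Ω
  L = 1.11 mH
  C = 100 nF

Step 1 — Angular frequency: ω = 2π·f = 2π·2220 = 1.395e+04 rad/s.
Step 2 — Component impedances:
  R: Z = R = 20 Ω
  L: Z = jωL = j·1.395e+04·0.00111 = 0 + j15.48 Ω
  C: Z = 1/(jωC) = -j/(ω·C) = 0 - j716.9 Ω
Step 3 — Series combination: Z_total = R + L + C = 20 - j701.4 Ω = 701.7∠-88.4° Ω.

Z = 20 - j701.4 Ω = 701.7∠-88.4° Ω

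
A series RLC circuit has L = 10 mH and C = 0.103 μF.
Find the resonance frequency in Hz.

Step 1 — Resonance condition Im(Z)=0 gives ω₀ = 1/√(LC).
Step 2 — ω₀ = 1/√(0.01·1.03e-07) = 3.116e+04 rad/s.
Step 3 — f₀ = ω₀/(2π) = 4959 Hz.

f₀ = 4959 Hz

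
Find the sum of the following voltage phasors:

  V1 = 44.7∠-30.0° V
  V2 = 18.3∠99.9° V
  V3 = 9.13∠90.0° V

Step 1 — Convert each phasor to rectangular form:
  V1 = 44.7·(cos(-30.0°) + j·sin(-30.0°)) = 38.71 - j22.35 V
  V2 = 18.3·(cos(99.9°) + j·sin(99.9°)) = -3.146 + j18.03 V
  V3 = 9.13·(cos(90.0°) + j·sin(90.0°)) = 0 + j9.13 V
Step 2 — Sum components: V_total = 35.57 + j4.808 V.
Step 3 — Convert to polar: |V_total| = 35.89 V, ∠V_total = 7.7°.

V_total = 35.89∠7.7° V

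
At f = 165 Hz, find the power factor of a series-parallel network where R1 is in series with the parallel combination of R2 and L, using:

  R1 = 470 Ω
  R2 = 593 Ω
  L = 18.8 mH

Step 1 — Angular frequency: ω = 2π·f = 2π·165 = 1037 rad/s.
Step 2 — Component impedances:
  R1: Z = R = 470 Ω
  R2: Z = R = 593 Ω
  L: Z = jωL = j·1037·0.0188 = 0 + j19.49 Ω
Step 3 — Parallel branch: R2 || L = 1/(1/R2 + 1/L) = 0.6399 + j19.47 Ω.
Step 4 — Series with R1: Z_total = R1 + (R2 || L) = 470.6 + j19.47 Ω = 471∠2.4° Ω.
Step 5 — Power factor: PF = cos(φ) = Re(Z)/|Z| = 470.64/471.042 = 0.9991.
Step 6 — Type: Im(Z) = 19.47 ⇒ lagging (phase φ = 2.4°).

PF = 0.9991 (lagging, φ = 2.4°)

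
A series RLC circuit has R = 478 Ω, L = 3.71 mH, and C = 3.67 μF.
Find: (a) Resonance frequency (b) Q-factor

Step 1 — Resonance condition Im(Z)=0 gives ω₀ = 1/√(LC).
Step 2 — ω₀ = 1/√(0.00371·3.67e-06) = 8570 rad/s.
Step 3 — f₀ = ω₀/(2π) = 1364 Hz.
Step 4 — Series Q: Q = ω₀L/R = 8570·0.00371/478 = 0.06652.

(a) f₀ = 1364 Hz  (b) Q = 0.06652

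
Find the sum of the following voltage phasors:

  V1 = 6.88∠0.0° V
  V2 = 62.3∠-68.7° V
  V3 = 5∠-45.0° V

Step 1 — Convert each phasor to rectangular form:
  V1 = 6.88·(cos(0.0°) + j·sin(0.0°)) = 6.88 V
  V2 = 62.3·(cos(-68.7°) + j·sin(-68.7°)) = 22.63 - j58.04 V
  V3 = 5·(cos(-45.0°) + j·sin(-45.0°)) = 3.536 - j3.536 V
Step 2 — Sum components: V_total = 33.05 - j61.58 V.
Step 3 — Convert to polar: |V_total| = 69.89 V, ∠V_total = -61.8°.

V_total = 69.89∠-61.8° V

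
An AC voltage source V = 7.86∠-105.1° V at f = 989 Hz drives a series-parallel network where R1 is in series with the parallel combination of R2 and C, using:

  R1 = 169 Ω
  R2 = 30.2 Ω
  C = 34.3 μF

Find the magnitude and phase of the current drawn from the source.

Step 1 — Angular frequency: ω = 2π·f = 2π·989 = 6214 rad/s.
Step 2 — Component impedances:
  R1: Z = R = 169 Ω
  R2: Z = R = 30.2 Ω
  C: Z = 1/(jωC) = -j/(ω·C) = 0 - j4.692 Ω
Step 3 — Parallel branch: R2 || C = 1/(1/R2 + 1/C) = 0.7117 - j4.581 Ω.
Step 4 — Series with R1: Z_total = R1 + (R2 || C) = 169.7 - j4.581 Ω = 169.8∠-1.5° Ω.
Step 5 — Source phasor: V = 7.86∠-105.1° V = -2.048 - j7.589 V.
Step 6 — Ohm's law: I = V / Z_total = (-2.048 - j7.589) / (169.7 - j4.581) = -0.01085 - j0.04501 A.
Step 7 — Convert to polar: |I| = 0.0463 A, ∠I = -103.6°.

I = 0.0463∠-103.6° A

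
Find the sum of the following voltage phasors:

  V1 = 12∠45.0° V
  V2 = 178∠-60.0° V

Step 1 — Convert each phasor to rectangular form:
  V1 = 12·(cos(45.0°) + j·sin(45.0°)) = 8.485 + j8.485 V
  V2 = 178·(cos(-60.0°) + j·sin(-60.0°)) = 89 - j154.2 V
Step 2 — Sum components: V_total = 97.49 - j145.7 V.
Step 3 — Convert to polar: |V_total| = 175.3 V, ∠V_total = -56.2°.

V_total = 175.3∠-56.2° V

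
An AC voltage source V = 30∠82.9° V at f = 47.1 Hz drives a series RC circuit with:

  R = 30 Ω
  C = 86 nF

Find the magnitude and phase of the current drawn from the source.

Step 1 — Angular frequency: ω = 2π·f = 2π·47.1 = 295.9 rad/s.
Step 2 — Component impedances:
  R: Z = R = 30 Ω
  C: Z = 1/(jωC) = -j/(ω·C) = 0 - j3.929e+04 Ω
Step 3 — Series combination: Z_total = R + C = 30 - j3.929e+04 Ω = 3.929e+04∠-90.0° Ω.
Step 4 — Source phasor: V = 30∠82.9° V = 3.708 + j29.77 V.
Step 5 — Ohm's law: I = V / Z_total = (3.708 + j29.77) / (30 - j3.929e+04) = -0.0007576 + j9.495e-05 A.
Step 6 — Convert to polar: |I| = 0.0007635 A, ∠I = 172.9°.

I = 0.0007635∠172.9° A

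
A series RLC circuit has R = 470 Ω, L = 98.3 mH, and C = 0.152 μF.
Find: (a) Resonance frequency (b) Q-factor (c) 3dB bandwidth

Step 1 — Resonance condition Im(Z)=0 gives ω₀ = 1/√(LC).
Step 2 — ω₀ = 1/√(0.0983·1.52e-07) = 8181 rad/s.
Step 3 — f₀ = ω₀/(2π) = 1302 Hz.
Step 4 — Series Q: Q = ω₀L/R = 8181·0.0983/470 = 1.711.
Step 5 — 3dB bandwidth: Δω = ω₀/Q = 4781 rad/s; BW = Δω/(2π) = 761 Hz.

(a) f₀ = 1302 Hz  (b) Q = 1.711  (c) BW = 761 Hz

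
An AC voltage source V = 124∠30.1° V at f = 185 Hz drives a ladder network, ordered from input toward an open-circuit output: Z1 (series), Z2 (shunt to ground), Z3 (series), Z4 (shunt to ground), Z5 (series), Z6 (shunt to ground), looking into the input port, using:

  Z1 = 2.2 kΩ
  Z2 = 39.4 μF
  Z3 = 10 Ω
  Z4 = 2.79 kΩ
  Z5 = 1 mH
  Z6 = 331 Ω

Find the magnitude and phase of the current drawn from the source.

Step 1 — Angular frequency: ω = 2π·f = 2π·185 = 1162 rad/s.
Step 2 — Component impedances:
  Z1: Z = R = 2200 Ω
  Z2: Z = 1/(jωC) = -j/(ω·C) = 0 - j21.83 Ω
  Z3: Z = R = 10 Ω
  Z4: Z = R = 2790 Ω
  Z5: Z = jωL = j·1162·0.001 = 0 + j1.162 Ω
  Z6: Z = R = 331 Ω
Step 3 — Ladder network (open output): work backward from the far end, alternating series and parallel combinations. Z_in = 2202 - j21.73 Ω = 2202∠-0.6° Ω.
Step 4 — Source phasor: V = 124∠30.1° V = 107.3 + j62.19 V.
Step 5 — Ohm's law: I = V / Z_total = (107.3 + j62.19) / (2202 - j21.73) = 0.04845 + j0.02873 A.
Step 6 — Convert to polar: |I| = 0.05632 A, ∠I = 30.7°.

I = 0.05632∠30.7° A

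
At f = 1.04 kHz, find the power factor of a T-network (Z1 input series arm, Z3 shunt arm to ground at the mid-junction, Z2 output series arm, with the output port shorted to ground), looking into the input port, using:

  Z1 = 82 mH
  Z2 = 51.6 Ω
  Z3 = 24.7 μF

Step 1 — Angular frequency: ω = 2π·f = 2π·1040 = 6535 rad/s.
Step 2 — Component impedances:
  Z1: Z = jωL = j·6535·0.082 = 0 + j535.8 Ω
  Z2: Z = R = 51.6 Ω
  Z3: Z = 1/(jωC) = -j/(ω·C) = 0 - j6.196 Ω
Step 3 — With the output port shorted to ground, the output series arm Z2 runs from the junction to ground; the shunt arm Z3 also runs from the junction to ground. They appear in parallel: Z3 || Z2 = 0.7334 - j6.108 Ω.
Step 4 — Series with input arm Z1: Z_in = Z1 + (Z3 || Z2) = 0.7334 + j529.7 Ω = 529.7∠89.9° Ω.
Step 5 — Power factor: PF = cos(φ) = Re(Z)/|Z| = 0.73335/529.72 = 0.001384.
Step 6 — Type: Im(Z) = 529.7 ⇒ lagging (phase φ = 89.9°).

PF = 0.001384 (lagging, φ = 89.9°)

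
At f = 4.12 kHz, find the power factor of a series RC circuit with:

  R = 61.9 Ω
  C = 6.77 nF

Step 1 — Angular frequency: ω = 2π·f = 2π·4120 = 2.589e+04 rad/s.
Step 2 — Component impedances:
  R: Z = R = 61.9 Ω
  C: Z = 1/(jωC) = -j/(ω·C) = 0 - j5706 Ω
Step 3 — Series combination: Z_total = R + C = 61.9 - j5706 Ω = 5706∠-89.4° Ω.
Step 4 — Power factor: PF = cos(φ) = Re(Z)/|Z| = 61.9/5706 = 0.01085.
Step 5 — Type: Im(Z) = -5706 ⇒ leading (phase φ = -89.4°).

PF = 0.01085 (leading, φ = -89.4°)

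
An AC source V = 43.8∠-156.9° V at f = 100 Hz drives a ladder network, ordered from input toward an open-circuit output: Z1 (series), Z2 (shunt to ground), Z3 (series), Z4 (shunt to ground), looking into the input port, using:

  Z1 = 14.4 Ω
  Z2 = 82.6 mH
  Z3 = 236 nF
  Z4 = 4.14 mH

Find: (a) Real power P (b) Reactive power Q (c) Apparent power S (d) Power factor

Step 1 — Angular frequency: ω = 2π·f = 2π·100 = 628.3 rad/s.
Step 2 — Component impedances:
  Z1: Z = R = 14.4 Ω
  Z2: Z = jωL = j·628.3·0.0826 = 0 + j51.9 Ω
  Z3: Z = 1/(jωC) = -j/(ω·C) = 0 - j6744 Ω
  Z4: Z = jωL = j·628.3·0.00414 = 0 + j2.601 Ω
Step 3 — Ladder network (open output): work backward from the far end, alternating series and parallel combinations. Z_in = 14.4 + j52.3 Ω = 54.25∠74.6° Ω.
Step 4 — Source phasor: V = 43.8∠-156.9° V = -40.29 - j17.18 V.
Step 5 — Current: I = V / Z = -0.5026 + j0.6319 A = 0.8074∠128.5° A.
Step 6 — Complex power: S = V·I* = 9.387 + j34.1 VA.
Step 7 — Real power: P = Re(S) = 9.387 W.
Step 8 — Reactive power: Q = Im(S) = 34.1 VAR.
Step 9 — Apparent power: |S| = 35.36 VA.
Step 10 — Power factor: PF = P/|S| = 0.2654 (lagging).

(a) P = 9.387 W  (b) Q = 34.1 VAR  (c) S = 35.36 VA  (d) PF = 0.2654 (lagging)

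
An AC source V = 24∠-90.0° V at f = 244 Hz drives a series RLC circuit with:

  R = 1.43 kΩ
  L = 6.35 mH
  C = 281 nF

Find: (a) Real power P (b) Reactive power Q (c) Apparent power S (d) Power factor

Step 1 — Angular frequency: ω = 2π·f = 2π·244 = 1533 rad/s.
Step 2 — Component impedances:
  R: Z = R = 1430 Ω
  L: Z = jωL = j·1533·0.00635 = 0 + j9.735 Ω
  C: Z = 1/(jωC) = -j/(ω·C) = 0 - j2321 Ω
Step 3 — Series combination: Z_total = R + L + C = 1430 - j2312 Ω = 2718∠-58.3° Ω.
Step 4 — Source phasor: V = 24∠-90.0° V = 0 - j24 V.
Step 5 — Current: I = V / Z = 0.007509 - j0.004645 A = 0.00883∠-31.7° A.
Step 6 — Complex power: S = V·I* = 0.1115 - j0.1802 VA.
Step 7 — Real power: P = Re(S) = 0.1115 W.
Step 8 — Reactive power: Q = Im(S) = -0.1802 VAR.
Step 9 — Apparent power: |S| = 0.2119 VA.
Step 10 — Power factor: PF = P/|S| = 0.5261 (leading).

(a) P = 0.1115 W  (b) Q = -0.1802 VAR  (c) S = 0.2119 VA  (d) PF = 0.5261 (leading)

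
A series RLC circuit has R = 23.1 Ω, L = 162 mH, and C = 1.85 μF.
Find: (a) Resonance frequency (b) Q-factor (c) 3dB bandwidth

Step 1 — Resonance condition Im(Z)=0 gives ω₀ = 1/√(LC).
Step 2 — ω₀ = 1/√(0.162·1.85e-06) = 1827 rad/s.
Step 3 — f₀ = ω₀/(2π) = 290.7 Hz.
Step 4 — Series Q: Q = ω₀L/R = 1827·0.162/23.1 = 12.81.
Step 5 — 3dB bandwidth: Δω = ω₀/Q = 142.6 rad/s; BW = Δω/(2π) = 22.69 Hz.

(a) f₀ = 290.7 Hz  (b) Q = 12.81  (c) BW = 22.69 Hz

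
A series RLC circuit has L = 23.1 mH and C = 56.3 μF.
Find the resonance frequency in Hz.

Step 1 — Resonance condition Im(Z)=0 gives ω₀ = 1/√(LC).
Step 2 — ω₀ = 1/√(0.0231·5.63e-05) = 876.9 rad/s.
Step 3 — f₀ = ω₀/(2π) = 139.6 Hz.

f₀ = 139.6 Hz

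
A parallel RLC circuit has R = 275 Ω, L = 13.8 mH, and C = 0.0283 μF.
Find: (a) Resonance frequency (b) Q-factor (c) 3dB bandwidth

Step 1 — Resonance: ω₀ = 1/√(LC) = 1/√(0.0138·2.83e-08) = 5.06e+04 rad/s.
Step 2 — f₀ = ω₀/(2π) = 8054 Hz.
Step 3 — Parallel Q: Q = R/(ω₀L) = 275/(5.06e+04·0.0138) = 0.3938.
Step 4 — Bandwidth: Δω = ω₀/Q = 1.285e+05 rad/s; BW = Δω/(2π) = 2.045e+04 Hz.

(a) f₀ = 8054 Hz  (b) Q = 0.3938  (c) BW = 2.045e+04 Hz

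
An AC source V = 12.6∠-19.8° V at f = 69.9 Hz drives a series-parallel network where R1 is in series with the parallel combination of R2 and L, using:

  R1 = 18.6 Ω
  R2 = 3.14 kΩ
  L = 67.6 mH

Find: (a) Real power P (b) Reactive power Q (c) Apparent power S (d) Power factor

Step 1 — Angular frequency: ω = 2π·f = 2π·69.9 = 439.2 rad/s.
Step 2 — Component impedances:
  R1: Z = R = 18.6 Ω
  R2: Z = R = 3140 Ω
  L: Z = jωL = j·439.2·0.0676 = 0 + j29.69 Ω
Step 3 — Parallel branch: R2 || L = 1/(1/R2 + 1/L) = 0.2807 + j29.69 Ω.
Step 4 — Series with R1: Z_total = R1 + (R2 || L) = 18.88 + j29.69 Ω = 35.18∠57.5° Ω.
Step 5 — Source phasor: V = 12.6∠-19.8° V = 11.86 - j4.268 V.
Step 6 — Current: I = V / Z = 0.07847 - j0.3494 A = 0.3581∠-77.3° A.
Step 7 — Complex power: S = V·I* = 2.422 + j3.808 VA.
Step 8 — Real power: P = Re(S) = 2.422 W.
Step 9 — Reactive power: Q = Im(S) = 3.808 VAR.
Step 10 — Apparent power: |S| = 4.512 VA.
Step 11 — Power factor: PF = P/|S| = 0.5367 (lagging).

(a) P = 2.422 W  (b) Q = 3.808 VAR  (c) S = 4.512 VA  (d) PF = 0.5367 (lagging)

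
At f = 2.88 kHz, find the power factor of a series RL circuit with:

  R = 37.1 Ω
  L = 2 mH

Step 1 — Angular frequency: ω = 2π·f = 2π·2880 = 1.81e+04 rad/s.
Step 2 — Component impedances:
  R: Z = R = 37.1 Ω
  L: Z = jωL = j·1.81e+04·0.002 = 0 + j36.19 Ω
Step 3 — Series combination: Z_total = R + L = 37.1 + j36.19 Ω = 51.83∠44.3° Ω.
Step 4 — Power factor: PF = cos(φ) = Re(Z)/|Z| = 37.1/51.83 = 0.7158.
Step 5 — Type: Im(Z) = 36.19 ⇒ lagging (phase φ = 44.3°).

PF = 0.7158 (lagging, φ = 44.3°)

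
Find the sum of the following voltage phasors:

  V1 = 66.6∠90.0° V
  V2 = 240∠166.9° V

Step 1 — Convert each phasor to rectangular form:
  V1 = 66.6·(cos(90.0°) + j·sin(90.0°)) = 0 + j66.6 V
  V2 = 240·(cos(166.9°) + j·sin(166.9°)) = -233.8 + j54.4 V
Step 2 — Sum components: V_total = -233.8 + j121 V.
Step 3 — Convert to polar: |V_total| = 263.2 V, ∠V_total = 152.6°.

V_total = 263.2∠152.6° V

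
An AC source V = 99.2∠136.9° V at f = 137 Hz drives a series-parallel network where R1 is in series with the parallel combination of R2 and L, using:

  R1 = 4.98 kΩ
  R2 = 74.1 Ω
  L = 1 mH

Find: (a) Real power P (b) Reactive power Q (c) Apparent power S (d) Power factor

Step 1 — Angular frequency: ω = 2π·f = 2π·137 = 860.8 rad/s.
Step 2 — Component impedances:
  R1: Z = R = 4980 Ω
  R2: Z = R = 74.1 Ω
  L: Z = jωL = j·860.8·0.001 = 0 + j0.8608 Ω
Step 3 — Parallel branch: R2 || L = 1/(1/R2 + 1/L) = 0.009998 + j0.8607 Ω.
Step 4 — Series with R1: Z_total = R1 + (R2 || L) = 4980 + j0.8607 Ω = 4980∠0.0° Ω.
Step 5 — Source phasor: V = 99.2∠136.9° V = -72.43 + j67.78 V.
Step 6 — Current: I = V / Z = -0.01454 + j0.01361 A = 0.01992∠136.9° A.
Step 7 — Complex power: S = V·I* = 1.976 + j0.0003415 VA.
Step 8 — Real power: P = Re(S) = 1.976 W.
Step 9 — Reactive power: Q = Im(S) = 0.0003415 VAR.
Step 10 — Apparent power: |S| = 1.976 VA.
Step 11 — Power factor: PF = P/|S| = 1 (lagging).

(a) P = 1.976 W  (b) Q = 0.0003415 VAR  (c) S = 1.976 VA  (d) PF = 1 (lagging)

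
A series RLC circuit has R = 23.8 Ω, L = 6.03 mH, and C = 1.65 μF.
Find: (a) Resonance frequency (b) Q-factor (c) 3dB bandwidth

Step 1 — Resonance: ω₀ = 1/√(LC) = 1/√(0.00603·1.65e-06) = 1.003e+04 rad/s.
Step 2 — f₀ = ω₀/(2π) = 1596 Hz.
Step 3 — Series Q: Q = ω₀L/R = 1.003e+04·0.00603/23.8 = 2.54.
Step 4 — Bandwidth: Δω = ω₀/Q = 3947 rad/s; BW = Δω/(2π) = 628.2 Hz.

(a) f₀ = 1596 Hz  (b) Q = 2.54  (c) BW = 628.2 Hz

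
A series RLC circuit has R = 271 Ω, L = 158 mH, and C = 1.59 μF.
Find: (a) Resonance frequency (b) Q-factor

Step 1 — Resonance condition Im(Z)=0 gives ω₀ = 1/√(LC).
Step 2 — ω₀ = 1/√(0.158·1.59e-06) = 1995 rad/s.
Step 3 — f₀ = ω₀/(2π) = 317.5 Hz.
Step 4 — Series Q: Q = ω₀L/R = 1995·0.158/271 = 1.163.

(a) f₀ = 317.5 Hz  (b) Q = 1.163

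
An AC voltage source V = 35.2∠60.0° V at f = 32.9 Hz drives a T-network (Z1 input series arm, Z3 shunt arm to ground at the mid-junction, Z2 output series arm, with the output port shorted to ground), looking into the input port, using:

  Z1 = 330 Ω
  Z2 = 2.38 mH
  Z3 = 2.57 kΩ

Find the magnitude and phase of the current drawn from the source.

Step 1 — Angular frequency: ω = 2π·f = 2π·32.9 = 206.7 rad/s.
Step 2 — Component impedances:
  Z1: Z = R = 330 Ω
  Z2: Z = jωL = j·206.7·0.00238 = 0 + j0.492 Ω
  Z3: Z = R = 2570 Ω
Step 3 — With the output port shorted to ground, the output series arm Z2 runs from the junction to ground; the shunt arm Z3 also runs from the junction to ground. They appear in parallel: Z3 || Z2 = 9.418e-05 + j0.492 Ω.
Step 4 — Series with input arm Z1: Z_in = Z1 + (Z3 || Z2) = 330 + j0.492 Ω = 330∠0.1° Ω.
Step 5 — Source phasor: V = 35.2∠60.0° V = 17.6 + j30.48 V.
Step 6 — Ohm's law: I = V / Z_total = (17.6 + j30.48) / (330 + j0.492) = 0.05347 + j0.0923 A.
Step 7 — Convert to polar: |I| = 0.1067 A, ∠I = 59.9°.

I = 0.1067∠59.9° A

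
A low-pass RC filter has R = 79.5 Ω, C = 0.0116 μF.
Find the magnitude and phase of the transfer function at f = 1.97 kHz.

Step 1 — Angular frequency: ω = 2π·1970 = 1.238e+04 rad/s.
Step 2 — Transfer function: H(jω) = 1/(1 + jωRC).
Step 3 — Denominator: 1 + jωRC = 1 + j·1.238e+04·79.5·1.16e-08 = 1 + j0.01141.
Step 4 — H = 0.9999 - j0.01141.
Step 5 — Magnitude: |H| = 0.9999 (-0.0 dB); phase: φ = -0.7°.

|H| = 0.9999 (-0.0 dB), φ = -0.7°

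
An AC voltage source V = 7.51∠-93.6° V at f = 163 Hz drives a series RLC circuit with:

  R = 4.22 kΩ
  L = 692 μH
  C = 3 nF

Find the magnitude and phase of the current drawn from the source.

Step 1 — Angular frequency: ω = 2π·f = 2π·163 = 1024 rad/s.
Step 2 — Component impedances:
  R: Z = R = 4220 Ω
  L: Z = jωL = j·1024·0.000692 = 0 + j0.7087 Ω
  C: Z = 1/(jωC) = -j/(ω·C) = 0 - j3.255e+05 Ω
Step 3 — Series combination: Z_total = R + L + C = 4220 - j3.255e+05 Ω = 3.255e+05∠-89.3° Ω.
Step 4 — Source phasor: V = 7.51∠-93.6° V = -0.4716 - j7.495 V.
Step 5 — Ohm's law: I = V / Z_total = (-0.4716 - j7.495) / (4220 - j3.255e+05) = 2.301e-05 - j1.747e-06 A.
Step 6 — Convert to polar: |I| = 2.307e-05 A, ∠I = -4.3°.

I = 2.307e-05∠-4.3° A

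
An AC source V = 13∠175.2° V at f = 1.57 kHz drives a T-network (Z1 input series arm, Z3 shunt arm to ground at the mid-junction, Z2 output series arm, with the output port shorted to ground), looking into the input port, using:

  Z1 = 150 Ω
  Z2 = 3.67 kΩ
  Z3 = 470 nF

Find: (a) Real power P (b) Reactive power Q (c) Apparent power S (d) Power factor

Step 1 — Angular frequency: ω = 2π·f = 2π·1570 = 9865 rad/s.
Step 2 — Component impedances:
  Z1: Z = R = 150 Ω
  Z2: Z = R = 3670 Ω
  Z3: Z = 1/(jωC) = -j/(ω·C) = 0 - j215.7 Ω
Step 3 — With the output port shorted to ground, the output series arm Z2 runs from the junction to ground; the shunt arm Z3 also runs from the junction to ground. They appear in parallel: Z3 || Z2 = 12.63 - j214.9 Ω.
Step 4 — Series with input arm Z1: Z_in = Z1 + (Z3 || Z2) = 162.6 - j214.9 Ω = 269.5∠-52.9° Ω.
Step 5 — Source phasor: V = 13∠175.2° V = -12.95 + j1.088 V.
Step 6 — Current: I = V / Z = -0.03222 - j0.03589 A = 0.04823∠-131.9° A.
Step 7 — Complex power: S = V·I* = 0.3783 - j0.5 VA.
Step 8 — Real power: P = Re(S) = 0.3783 W.
Step 9 — Reactive power: Q = Im(S) = -0.5 VAR.
Step 10 — Apparent power: |S| = 0.627 VA.
Step 11 — Power factor: PF = P/|S| = 0.6034 (leading).

(a) P = 0.3783 W  (b) Q = -0.5 VAR  (c) S = 0.627 VA  (d) PF = 0.6034 (leading)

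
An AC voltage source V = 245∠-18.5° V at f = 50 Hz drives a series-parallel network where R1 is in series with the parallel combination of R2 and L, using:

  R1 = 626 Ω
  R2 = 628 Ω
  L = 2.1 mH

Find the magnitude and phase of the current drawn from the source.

Step 1 — Angular frequency: ω = 2π·f = 2π·50 = 314.2 rad/s.
Step 2 — Component impedances:
  R1: Z = R = 626 Ω
  R2: Z = R = 628 Ω
  L: Z = jωL = j·314.2·0.0021 = 0 + j0.6597 Ω
Step 3 — Parallel branch: R2 || L = 1/(1/R2 + 1/L) = 0.0006931 + j0.6597 Ω.
Step 4 — Series with R1: Z_total = R1 + (R2 || L) = 626 + j0.6597 Ω = 626∠0.1° Ω.
Step 5 — Source phasor: V = 245∠-18.5° V = 232.3 - j77.74 V.
Step 6 — Ohm's law: I = V / Z_total = (232.3 - j77.74) / (626 + j0.6597) = 0.371 - j0.1246 A.
Step 7 — Convert to polar: |I| = 0.3914 A, ∠I = -18.6°.

I = 0.3914∠-18.6° A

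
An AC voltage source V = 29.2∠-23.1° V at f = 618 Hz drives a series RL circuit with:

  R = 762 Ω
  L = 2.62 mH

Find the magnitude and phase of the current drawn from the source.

Step 1 — Angular frequency: ω = 2π·f = 2π·618 = 3883 rad/s.
Step 2 — Component impedances:
  R: Z = R = 762 Ω
  L: Z = jωL = j·3883·0.00262 = 0 + j10.17 Ω
Step 3 — Series combination: Z_total = R + L = 762 + j10.17 Ω = 762.1∠0.8° Ω.
Step 4 — Source phasor: V = 29.2∠-23.1° V = 26.86 - j11.46 V.
Step 5 — Ohm's law: I = V / Z_total = (26.86 - j11.46) / (762 + j10.17) = 0.03504 - j0.0155 A.
Step 6 — Convert to polar: |I| = 0.03832 A, ∠I = -23.9°.

I = 0.03832∠-23.9° A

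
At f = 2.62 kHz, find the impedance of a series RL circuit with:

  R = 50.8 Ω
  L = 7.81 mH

Step 1 — Angular frequency: ω = 2π·f = 2π·2620 = 1.646e+04 rad/s.
Step 2 — Component impedances:
  R: Z = R = 50.8 Ω
  L: Z = jωL = j·1.646e+04·0.00781 = 0 + j128.6 Ω
Step 3 — Series combination: Z_total = R + L = 50.8 + j128.6 Ω = 138.2∠68.4° Ω.

Z = 50.8 + j128.6 Ω = 138.2∠68.4° Ω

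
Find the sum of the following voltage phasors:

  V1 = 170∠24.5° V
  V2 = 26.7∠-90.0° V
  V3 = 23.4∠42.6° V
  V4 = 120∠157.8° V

Step 1 — Convert each phasor to rectangular form:
  V1 = 170·(cos(24.5°) + j·sin(24.5°)) = 154.7 + j70.5 V
  V2 = 26.7·(cos(-90.0°) + j·sin(-90.0°)) = 0 - j26.7 V
  V3 = 23.4·(cos(42.6°) + j·sin(42.6°)) = 17.22 + j15.84 V
  V4 = 120·(cos(157.8°) + j·sin(157.8°)) = -111.1 + j45.34 V
Step 2 — Sum components: V_total = 60.81 + j105 V.
Step 3 — Convert to polar: |V_total| = 121.3 V, ∠V_total = 59.9°.

V_total = 121.3∠59.9° V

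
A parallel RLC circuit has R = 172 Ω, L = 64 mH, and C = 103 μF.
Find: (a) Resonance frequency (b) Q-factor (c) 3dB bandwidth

Step 1 — Resonance: ω₀ = 1/√(LC) = 1/√(0.064·0.000103) = 389.5 rad/s.
Step 2 — f₀ = ω₀/(2π) = 61.99 Hz.
Step 3 — Parallel Q: Q = R/(ω₀L) = 172/(389.5·0.064) = 6.9.
Step 4 — Bandwidth: Δω = ω₀/Q = 56.45 rad/s; BW = Δω/(2π) = 8.984 Hz.

(a) f₀ = 61.99 Hz  (b) Q = 6.9  (c) BW = 8.984 Hz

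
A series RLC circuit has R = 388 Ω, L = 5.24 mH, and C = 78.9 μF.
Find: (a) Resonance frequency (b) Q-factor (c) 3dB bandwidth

Step 1 — Resonance: ω₀ = 1/√(LC) = 1/√(0.00524·7.89e-05) = 1555 rad/s.
Step 2 — f₀ = ω₀/(2π) = 247.5 Hz.
Step 3 — Series Q: Q = ω₀L/R = 1555·0.00524/388 = 0.021.
Step 4 — Bandwidth: Δω = ω₀/Q = 7.405e+04 rad/s; BW = Δω/(2π) = 1.178e+04 Hz.

(a) f₀ = 247.5 Hz  (b) Q = 0.021  (c) BW = 1.178e+04 Hz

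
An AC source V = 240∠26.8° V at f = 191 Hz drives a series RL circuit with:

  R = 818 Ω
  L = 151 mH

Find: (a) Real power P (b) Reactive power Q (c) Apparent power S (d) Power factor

Step 1 — Angular frequency: ω = 2π·f = 2π·191 = 1200 rad/s.
Step 2 — Component impedances:
  R: Z = R = 818 Ω
  L: Z = jωL = j·1200·0.151 = 0 + j181.2 Ω
Step 3 — Series combination: Z_total = R + L = 818 + j181.2 Ω = 837.8∠12.5° Ω.
Step 4 — Source phasor: V = 240∠26.8° V = 214.2 + j108.2 V.
Step 5 — Current: I = V / Z = 0.2776 + j0.0708 A = 0.2865∠14.3° A.
Step 6 — Complex power: S = V·I* = 67.12 + j14.87 VA.
Step 7 — Real power: P = Re(S) = 67.12 W.
Step 8 — Reactive power: Q = Im(S) = 14.87 VAR.
Step 9 — Apparent power: |S| = 68.75 VA.
Step 10 — Power factor: PF = P/|S| = 0.9763 (lagging).

(a) P = 67.12 W  (b) Q = 14.87 VAR  (c) S = 68.75 VA  (d) PF = 0.9763 (lagging)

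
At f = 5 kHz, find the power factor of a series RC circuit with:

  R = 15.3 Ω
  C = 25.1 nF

Step 1 — Angular frequency: ω = 2π·f = 2π·5000 = 3.142e+04 rad/s.
Step 2 — Component impedances:
  R: Z = R = 15.3 Ω
  C: Z = 1/(jωC) = -j/(ω·C) = 0 - j1268 Ω
Step 3 — Series combination: Z_total = R + C = 15.3 - j1268 Ω = 1268∠-89.3° Ω.
Step 4 — Power factor: PF = cos(φ) = Re(Z)/|Z| = 15.3/1268.3 = 0.01206.
Step 5 — Type: Im(Z) = -1268 ⇒ leading (phase φ = -89.3°).

PF = 0.01206 (leading, φ = -89.3°)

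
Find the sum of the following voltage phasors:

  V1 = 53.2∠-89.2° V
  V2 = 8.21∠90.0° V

Step 1 — Convert each phasor to rectangular form:
  V1 = 53.2·(cos(-89.2°) + j·sin(-89.2°)) = 0.7428 - j53.19 V
  V2 = 8.21·(cos(90.0°) + j·sin(90.0°)) = 0 + j8.21 V
Step 2 — Sum components: V_total = 0.7428 - j44.98 V.
Step 3 — Convert to polar: |V_total| = 44.99 V, ∠V_total = -89.1°.

V_total = 44.99∠-89.1° V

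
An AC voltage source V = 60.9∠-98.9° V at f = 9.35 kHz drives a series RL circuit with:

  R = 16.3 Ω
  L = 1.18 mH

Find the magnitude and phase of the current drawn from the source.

Step 1 — Angular frequency: ω = 2π·f = 2π·9350 = 5.875e+04 rad/s.
Step 2 — Component impedances:
  R: Z = R = 16.3 Ω
  L: Z = jωL = j·5.875e+04·0.00118 = 0 + j69.32 Ω
Step 3 — Series combination: Z_total = R + L = 16.3 + j69.32 Ω = 71.21∠76.8° Ω.
Step 4 — Source phasor: V = 60.9∠-98.9° V = -9.422 - j60.17 V.
Step 5 — Ohm's law: I = V / Z_total = (-9.422 - j60.17) / (16.3 + j69.32) = -0.8527 - j0.06459 A.
Step 6 — Convert to polar: |I| = 0.8552 A, ∠I = -175.7°.

I = 0.8552∠-175.7° A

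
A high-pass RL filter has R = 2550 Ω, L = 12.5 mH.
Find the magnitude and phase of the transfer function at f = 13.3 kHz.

Step 1 — Angular frequency: ω = 2π·1.33e+04 = 8.357e+04 rad/s.
Step 2 — Transfer function: H(jω) = jωL/(R + jωL).
Step 3 — Numerator jωL = j·1045; denominator R + jωL = 2550 + j1045.
Step 4 — H = 0.1437 + j0.3508.
Step 5 — Magnitude: |H| = 0.3791 (-8.4 dB); phase: φ = 67.7°.

|H| = 0.3791 (-8.4 dB), φ = 67.7°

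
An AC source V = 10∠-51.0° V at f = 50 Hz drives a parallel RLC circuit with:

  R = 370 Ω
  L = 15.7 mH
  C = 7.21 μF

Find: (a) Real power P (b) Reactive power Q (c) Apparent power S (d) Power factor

Step 1 — Angular frequency: ω = 2π·f = 2π·50 = 314.2 rad/s.
Step 2 — Component impedances:
  R: Z = R = 370 Ω
  L: Z = jωL = j·314.2·0.0157 = 0 + j4.932 Ω
  C: Z = 1/(jωC) = -j/(ω·C) = 0 - j441.5 Ω
Step 3 — Parallel combination: 1/Z_total = 1/R + 1/L + 1/C; Z_total = 0.06723 + j4.987 Ω = 4.988∠89.2° Ω.
Step 4 — Source phasor: V = 10∠-51.0° V = 6.293 - j7.771 V.
Step 5 — Current: I = V / Z = -1.541 - j1.283 A = 2.005∠-140.2° A.
Step 6 — Complex power: S = V·I* = 0.2703 + j20.05 VA.
Step 7 — Real power: P = Re(S) = 0.2703 W.
Step 8 — Reactive power: Q = Im(S) = 20.05 VAR.
Step 9 — Apparent power: |S| = 20.05 VA.
Step 10 — Power factor: PF = P/|S| = 0.01348 (lagging).

(a) P = 0.2703 W  (b) Q = 20.05 VAR  (c) S = 20.05 VA  (d) PF = 0.01348 (lagging)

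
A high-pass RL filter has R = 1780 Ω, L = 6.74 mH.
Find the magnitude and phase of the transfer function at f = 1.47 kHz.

Step 1 — Angular frequency: ω = 2π·1470 = 9236 rad/s.
Step 2 — Transfer function: H(jω) = jωL/(R + jωL).
Step 3 — Numerator jωL = j·62.25; denominator R + jωL = 1780 + j62.25.
Step 4 — H = 0.001222 + j0.03493.
Step 5 — Magnitude: |H| = 0.03495 (-29.1 dB); phase: φ = 88.0°.

|H| = 0.03495 (-29.1 dB), φ = 88.0°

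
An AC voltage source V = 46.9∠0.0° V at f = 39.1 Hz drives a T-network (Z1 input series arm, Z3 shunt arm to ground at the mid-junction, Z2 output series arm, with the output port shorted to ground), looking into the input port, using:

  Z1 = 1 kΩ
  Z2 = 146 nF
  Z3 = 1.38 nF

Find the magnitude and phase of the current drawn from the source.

Step 1 — Angular frequency: ω = 2π·f = 2π·39.1 = 245.7 rad/s.
Step 2 — Component impedances:
  Z1: Z = R = 1000 Ω
  Z2: Z = 1/(jωC) = -j/(ω·C) = 0 - j2.788e+04 Ω
  Z3: Z = 1/(jωC) = -j/(ω·C) = 0 - j2.95e+06 Ω
Step 3 — With the output port shorted to ground, the output series arm Z2 runs from the junction to ground; the shunt arm Z3 also runs from the junction to ground. They appear in parallel: Z3 || Z2 = 0 - j2.762e+04 Ω.
Step 4 — Series with input arm Z1: Z_in = Z1 + (Z3 || Z2) = 1000 - j2.762e+04 Ω = 2.764e+04∠-87.9° Ω.
Step 5 — Source phasor: V = 46.9∠0.0° V = 46.9 V.
Step 6 — Ohm's law: I = V / Z_total = (46.9) / (1000 - j2.762e+04) = 6.14e-05 + j0.001696 A.
Step 7 — Convert to polar: |I| = 0.001697 A, ∠I = 87.9°.

I = 0.001697∠87.9° A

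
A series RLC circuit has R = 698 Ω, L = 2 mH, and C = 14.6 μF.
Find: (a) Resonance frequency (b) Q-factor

Step 1 — Resonance condition Im(Z)=0 gives ω₀ = 1/√(LC).
Step 2 — ω₀ = 1/√(0.002·1.46e-05) = 5852 rad/s.
Step 3 — f₀ = ω₀/(2π) = 931.4 Hz.
Step 4 — Series Q: Q = ω₀L/R = 5852·0.002/698 = 0.01677.

(a) f₀ = 931.4 Hz  (b) Q = 0.01677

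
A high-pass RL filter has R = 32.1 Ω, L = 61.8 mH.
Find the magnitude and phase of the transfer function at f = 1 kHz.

Step 1 — Angular frequency: ω = 2π·1000 = 6283 rad/s.
Step 2 — Transfer function: H(jω) = jωL/(R + jωL).
Step 3 — Numerator jωL = j·388.3; denominator R + jωL = 32.1 + j388.3.
Step 4 — H = 0.9932 + j0.08211.
Step 5 — Magnitude: |H| = 0.9966 (-0.0 dB); phase: φ = 4.7°.

|H| = 0.9966 (-0.0 dB), φ = 4.7°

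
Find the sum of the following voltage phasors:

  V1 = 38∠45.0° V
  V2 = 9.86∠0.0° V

Step 1 — Convert each phasor to rectangular form:
  V1 = 38·(cos(45.0°) + j·sin(45.0°)) = 26.87 + j26.87 V
  V2 = 9.86·(cos(0.0°) + j·sin(0.0°)) = 9.86 V
Step 2 — Sum components: V_total = 36.73 + j26.87 V.
Step 3 — Convert to polar: |V_total| = 45.51 V, ∠V_total = 36.2°.

V_total = 45.51∠36.2° V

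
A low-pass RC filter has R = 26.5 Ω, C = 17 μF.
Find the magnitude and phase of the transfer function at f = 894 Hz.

Step 1 — Angular frequency: ω = 2π·894 = 5617 rad/s.
Step 2 — Transfer function: H(jω) = 1/(1 + jωRC).
Step 3 — Denominator: 1 + jωRC = 1 + j·5617·26.5·1.7e-05 = 1 + j2.531.
Step 4 — H = 0.1351 - j0.3418.
Step 5 — Magnitude: |H| = 0.3675 (-8.7 dB); phase: φ = -68.4°.

|H| = 0.3675 (-8.7 dB), φ = -68.4°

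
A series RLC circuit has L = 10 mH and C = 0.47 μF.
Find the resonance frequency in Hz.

Step 1 — Resonance condition Im(Z)=0 gives ω₀ = 1/√(LC).
Step 2 — ω₀ = 1/√(0.01·4.7e-07) = 1.459e+04 rad/s.
Step 3 — f₀ = ω₀/(2π) = 2322 Hz.

f₀ = 2322 Hz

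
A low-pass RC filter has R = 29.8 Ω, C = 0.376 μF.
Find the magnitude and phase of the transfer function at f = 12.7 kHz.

Step 1 — Angular frequency: ω = 2π·1.27e+04 = 7.98e+04 rad/s.
Step 2 — Transfer function: H(jω) = 1/(1 + jωRC).
Step 3 — Denominator: 1 + jωRC = 1 + j·7.98e+04·29.8·3.76e-07 = 1 + j0.8941.
Step 4 — H = 0.5557 - j0.4969.
Step 5 — Magnitude: |H| = 0.7455 (-2.6 dB); phase: φ = -41.8°.

|H| = 0.7455 (-2.6 dB), φ = -41.8°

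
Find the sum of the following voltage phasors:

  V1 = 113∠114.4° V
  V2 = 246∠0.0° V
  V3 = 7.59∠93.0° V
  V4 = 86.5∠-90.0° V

Step 1 — Convert each phasor to rectangular form:
  V1 = 113·(cos(114.4°) + j·sin(114.4°)) = -46.68 + j102.9 V
  V2 = 246·(cos(0.0°) + j·sin(0.0°)) = 246 V
  V3 = 7.59·(cos(93.0°) + j·sin(93.0°)) = -0.3972 + j7.58 V
  V4 = 86.5·(cos(-90.0°) + j·sin(-90.0°)) = 0 - j86.5 V
Step 2 — Sum components: V_total = 198.9 + j23.99 V.
Step 3 — Convert to polar: |V_total| = 200.4 V, ∠V_total = 6.9°.

V_total = 200.4∠6.9° V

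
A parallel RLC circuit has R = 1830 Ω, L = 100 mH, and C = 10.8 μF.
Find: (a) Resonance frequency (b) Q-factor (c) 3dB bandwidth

Step 1 — Resonance: ω₀ = 1/√(LC) = 1/√(0.1·1.08e-05) = 962.3 rad/s.
Step 2 — f₀ = ω₀/(2π) = 153.1 Hz.
Step 3 — Parallel Q: Q = R/(ω₀L) = 1830/(962.3·0.1) = 19.02.
Step 4 — Bandwidth: Δω = ω₀/Q = 50.6 rad/s; BW = Δω/(2π) = 8.053 Hz.

(a) f₀ = 153.1 Hz  (b) Q = 19.02  (c) BW = 8.053 Hz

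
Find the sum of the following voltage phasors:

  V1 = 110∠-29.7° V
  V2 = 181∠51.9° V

Step 1 — Convert each phasor to rectangular form:
  V1 = 110·(cos(-29.7°) + j·sin(-29.7°)) = 95.55 - j54.5 V
  V2 = 181·(cos(51.9°) + j·sin(51.9°)) = 111.7 + j142.4 V
Step 2 — Sum components: V_total = 207.2 + j87.93 V.
Step 3 — Convert to polar: |V_total| = 225.1 V, ∠V_total = 23.0°.

V_total = 225.1∠23.0° V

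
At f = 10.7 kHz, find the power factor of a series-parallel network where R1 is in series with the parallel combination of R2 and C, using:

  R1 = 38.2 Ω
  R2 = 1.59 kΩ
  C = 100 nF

Step 1 — Angular frequency: ω = 2π·f = 2π·1.07e+04 = 6.723e+04 rad/s.
Step 2 — Component impedances:
  R1: Z = R = 38.2 Ω
  R2: Z = R = 1590 Ω
  C: Z = 1/(jωC) = -j/(ω·C) = 0 - j148.7 Ω
Step 3 — Parallel branch: R2 || C = 1/(1/R2 + 1/C) = 13.79 - j147.5 Ω.
Step 4 — Series with R1: Z_total = R1 + (R2 || C) = 51.99 - j147.5 Ω = 156.4∠-70.6° Ω.
Step 5 — Power factor: PF = cos(φ) = Re(Z)/|Z| = 51.994/156.35 = 0.3325.
Step 6 — Type: Im(Z) = -147.5 ⇒ leading (phase φ = -70.6°).

PF = 0.3325 (leading, φ = -70.6°)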